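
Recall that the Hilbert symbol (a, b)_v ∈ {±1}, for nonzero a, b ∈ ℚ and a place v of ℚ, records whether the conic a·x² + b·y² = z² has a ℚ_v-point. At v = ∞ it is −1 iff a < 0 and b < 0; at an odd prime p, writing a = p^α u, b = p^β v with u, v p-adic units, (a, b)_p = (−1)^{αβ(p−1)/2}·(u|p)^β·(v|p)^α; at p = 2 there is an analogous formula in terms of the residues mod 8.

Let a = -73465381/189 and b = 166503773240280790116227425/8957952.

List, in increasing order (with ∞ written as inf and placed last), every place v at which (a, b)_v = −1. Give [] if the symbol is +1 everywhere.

(a, b) ≡ (-1542773001, 447051) mod (ℚ^×)²; places V = {2, 3, 5, 7, 11, 13, 17, 19, 23, 29, 31, ∞}.
(a,b)_31: α=1, u≡2; β=3, v≡22 (mod 31); (2|31)=+1, (22|31)=-1; sign (−1)^1·+1^3·-1^1 = +1.
(a,b)_11: α=1, u≡6; β=3, v≡10 (mod 11); (6|11)=-1, (10|11)=-1; sign (−1)^1·-1^3·-1^1 = -1.
(a,b)_19: α=1, u≡4; β=3, v≡4 (mod 19); (4|19)=+1, (4|19)=+1; sign (−1)^1·+1^3·+1^1 = -1.
(a,b)_13: α=0, u≡9; β=2, v≡5 (mod 13); (9|13)=+1, (5|13)=-1; sign (−1)^0·+1^2·-1^0 = +1.
(a,b)_29: α=1, u≡12; β=2, v≡7 (mod 29); (12|29)=-1, (7|29)=+1; sign (−1)^0·-1^2·+1^1 = +1.
(a,b)_5: α=0, u≡1; β=2, v≡1 (mod 5); (1|5)=+1, (1|5)=+1; sign (−1)^0·+1^2·+1^0 = +1.
(a,b)_7: α=-1, u≡3; β=2, v≡5 (mod 7); (3|7)=-1, (5|7)=-1; sign (−1)^0·-1^2·-1^-1 = -1.
(a,b)_3: α=-3, u≡2; β=-7, v≡1 (mod 3); (2|3)=-1, (1|3)=+1; sign (−1)^1·-1^-7·+1^-3 = +1.
(a,b)_17: α=1, u≡13; β=2, v≡8 (mod 17); (13|17)=+1, (8|17)=+1; sign (−1)^0·+1^2·+1^1 = +1.
(a,b)_∞: sgn(-1542773001)=−, sgn(447051)=+, so +1.
(a,b)_23: α=1, u≡14; β=3, v≡8 (mod 23); (14|23)=-1, (8|23)=+1; sign (−1)^1·-1^3·+1^1 = +1.
(a,b)_2: α=0, β=-12; u≡7, v≡3 (mod 8); ε(u)ε(v)=1·1, αω(v)=0·1, βω(u)=-12·0; sum ≡ 1  ⇒  -1.
|Ram(-1542773001, 447051)| = 4, even; anisotropic at {2, 7, 11, 19}.

[2, 7, 11, 19]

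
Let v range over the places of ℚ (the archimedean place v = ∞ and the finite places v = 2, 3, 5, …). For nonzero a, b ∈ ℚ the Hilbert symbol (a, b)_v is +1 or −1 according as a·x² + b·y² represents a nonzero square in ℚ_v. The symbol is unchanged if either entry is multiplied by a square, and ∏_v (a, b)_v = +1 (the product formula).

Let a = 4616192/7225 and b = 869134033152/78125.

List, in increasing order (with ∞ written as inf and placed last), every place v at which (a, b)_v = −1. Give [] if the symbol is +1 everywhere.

[3, 5]

(a, b) ≡ (23, 165) mod (ℚ^×)²; places V = {2, 3, 5, 7, 11, 17, 23, ∞}.
(a,b)_∞: sgn(23)=+, sgn(165)=+, so +1.
(a,b)_3: α=0, u≡2; β=5, v≡1 (mod 3); (2|3)=-1, (1|3)=+1; sign (−1)^0·-1^5·+1^0 = -1.
(a,b)_23: α=1, u≡2; β=2, v≡12 (mod 23); (2|23)=+1, (12|23)=+1; sign (−1)^0·+1^2·+1^1 = +1.
(a,b)_11: α=0, u≡1; β=1, v≡3 (mod 11); (1|11)=+1, (3|11)=+1; sign (−1)^0·+1^1·+1^0 = +1.
(a,b)_2: α=12, β=8; u≡7, v≡5 (mod 8); ε(u)ε(v)=1·0, αω(v)=12·1, βω(u)=8·0; sum ≡ 0  ⇒  +1.
(a,b)_17: α=-2, u≡10; β=0, v≡10 (mod 17); (10|17)=-1, (10|17)=-1; sign (−1)^0·-1^0·-1^-2 = +1.
(a,b)_7: α=2, u≡2; β=4, v≡1 (mod 7); (2|7)=+1, (1|7)=+1; sign (−1)^0·+1^4·+1^2 = +1.
(a,b)_5: α=-2, u≡3; β=-7, v≡2 (mod 5); (3|5)=-1, (2|5)=-1; sign (−1)^0·-1^-7·-1^-2 = -1.
|Ram(23, 165)| = 2, even; anisotropic at {3, 5}.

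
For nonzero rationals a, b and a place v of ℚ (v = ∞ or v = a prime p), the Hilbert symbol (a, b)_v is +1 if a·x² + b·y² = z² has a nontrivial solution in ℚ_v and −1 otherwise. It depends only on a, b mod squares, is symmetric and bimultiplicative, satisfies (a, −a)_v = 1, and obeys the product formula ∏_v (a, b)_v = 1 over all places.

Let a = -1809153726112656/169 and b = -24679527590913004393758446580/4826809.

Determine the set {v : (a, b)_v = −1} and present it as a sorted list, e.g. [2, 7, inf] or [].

(a, b) ≡ (-418209, -3045) mod (ℚ^×)²; places V = {2, 3, 5, 7, 11, 13, 19, 23, 29, ∞}.
(a,b)_3: α=9, u≡1; β=15, v≡2 (mod 3); (1|3)=+1, (2|3)=-1; sign (−1)^1·+1^15·-1^9 = +1.
(a,b)_7: α=2, u≡3; β=3, v≡5 (mod 7); (3|7)=-1, (5|7)=-1; sign (−1)^0·-1^3·-1^2 = -1.
(a,b)_19: α=1, u≡10; β=2, v≡8 (mod 19); (10|19)=-1, (8|19)=-1; sign (−1)^0·-1^2·-1^1 = -1.
(a,b)_23: α=1, u≡11; β=4, v≡19 (mod 23); (11|23)=-1, (19|23)=-1; sign (−1)^0·-1^4·-1^1 = -1.
(a,b)_29: α=3, u≡17; β=5, v≡17 (mod 29); (17|29)=-1, (17|29)=-1; sign (−1)^0·-1^5·-1^3 = +1.
(a,b)_5: α=0, u≡1; β=1, v≡1 (mod 5); (1|5)=+1, (1|5)=+1; sign (−1)^0·+1^1·+1^0 = +1.
(a,b)_2: α=4, β=2; u≡7, v≡3 (mod 8); ε(u)ε(v)=1·1, αω(v)=4·1, βω(u)=2·0; sum ≡ 1  ⇒  -1.
(a,b)_13: α=-2, u≡12; β=-6, v≡4 (mod 13); (12|13)=+1, (4|13)=+1; sign (−1)^0·+1^-6·+1^-2 = +1.
(a,b)_11: α=1, u≡7; β=2, v≡7 (mod 11); (7|11)=-1, (7|11)=-1; sign (−1)^0·-1^2·-1^1 = -1.
(a,b)_∞: sgn(-418209)=−, sgn(-3045)=−, so -1.
|Ram(-418209, -3045)| = 6, even; anisotropic at {2, 7, 11, 19, 23, ∞}.

[2, 7, 11, 19, 23, inf]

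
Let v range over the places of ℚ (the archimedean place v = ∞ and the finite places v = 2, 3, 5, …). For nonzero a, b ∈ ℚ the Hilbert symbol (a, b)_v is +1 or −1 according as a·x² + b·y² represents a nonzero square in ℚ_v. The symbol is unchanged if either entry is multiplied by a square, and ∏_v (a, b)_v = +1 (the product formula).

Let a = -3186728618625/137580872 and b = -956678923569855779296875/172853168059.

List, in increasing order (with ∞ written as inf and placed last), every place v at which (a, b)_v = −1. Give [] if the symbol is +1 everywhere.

Mod squares: a ≡ -5890, b ≡ -2945. Check v ∈ {∞, 2, 3, 5, 11, 13, 17, 19, 23, 29, 31, 43}.
v=13: a=13^-2·(≡10), b=13^-2·(≡11) mod 13; (10|13)=+1, (11|13)=-1; (−1)^{-2·-2·6}·(+1)^-2·(-1)^-2 = +1.
v=5: a=5^3·(≡3), b=5^9·(≡4) mod 5; (3|5)=-1, (4|5)=+1; (−1)^{3·9·2}·(-1)^9·(+1)^3 = -1.
v=2: v_2(a)=-3, v_2(b)=0; units ≡ 7, 7 (mod 8); ε·ε+αω+βω = 1·1+-3·0+0·0 ≡ 1  ⇒  (a,b)_2 = -1.
v=11: a=11^-2·(≡7), b=11^-2·(≡5) mod 11; (7|11)=-1, (5|11)=+1; (−1)^{-2·-2·5}·(-1)^-2·(+1)^-2 = +1.
v=43: a=43^2·(≡15), b=43^6·(≡3) mod 43; (15|43)=+1, (3|43)=-1; (−1)^{2·6·21}·(+1)^6·(-1)^2 = +1.
v=29: a=29^-2·(≡3), b=29^-2·(≡28) mod 29; (3|29)=-1, (28|29)=+1; (−1)^{-2·-2·14}·(-1)^-2·(+1)^-2 = +1.
v=19: a=19^1·(≡12), b=19^-1·(≡5) mod 19; (12|19)=-1, (5|19)=+1; (−1)^{1·-1·9}·(-1)^-1·(+1)^1 = +1.
v=23: a=23^0·(≡21), b=23^-2·(≡15) mod 23; (21|23)=-1, (15|23)=-1; (−1)^{0·-2·11}·(-1)^-2·(-1)^0 = +1.
v=31: a=31^1·(≡17), b=31^3·(≡3) mod 31; (17|31)=-1, (3|31)=-1; (−1)^{1·3·15}·(-1)^3·(-1)^1 = -1.
v=17: a=17^2·(≡4), b=17^2·(≡9) mod 17; (4|17)=+1, (9|17)=+1; (−1)^{2·2·8}·(+1)^2·(+1)^2 = +1.
v=∞: -5890 < 0 and -2945 < 0  ⇒  (a,b)_∞ = -1.
v=3: a=3^4·(≡2), b=3^2·(≡1) mod 3; (2|3)=-1, (1|3)=+1; (−1)^{4·2·1}·(-1)^2·(+1)^4 = +1.
(-5890, -2945 / ℚ) ramifies at {2, 5, 31, ∞}: a division algebra.

[2, 5, 31, inf]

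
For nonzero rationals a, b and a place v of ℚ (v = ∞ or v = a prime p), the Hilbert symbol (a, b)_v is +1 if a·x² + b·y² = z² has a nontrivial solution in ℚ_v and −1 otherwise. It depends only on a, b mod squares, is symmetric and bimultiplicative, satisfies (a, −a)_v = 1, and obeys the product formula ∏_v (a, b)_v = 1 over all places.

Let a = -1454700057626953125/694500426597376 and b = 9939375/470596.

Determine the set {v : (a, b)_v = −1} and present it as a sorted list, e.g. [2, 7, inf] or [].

(a, b) ≡ (-589, 1767) mod (ℚ^×)²; places V = {2, 3, 5, 7, 19, 31, ∞}.
(a,b)_19: α=3, u≡1; β=1, v≡9 (mod 19); (1|19)=+1, (9|19)=+1; sign (−1)^1·+1^1·+1^3 = -1.
(a,b)_5: α=10, u≡4; β=4, v≡3 (mod 5); (4|5)=+1, (3|5)=-1; sign (−1)^0·+1^4·-1^10 = +1.
(a,b)_31: α=3, u≡15; β=1, v≡15 (mod 31); (15|31)=-1, (15|31)=-1; sign (−1)^1·-1^1·-1^3 = -1.
(a,b)_∞: sgn(-589)=−, sgn(1767)=+, so +1.
(a,b)_2: α=-10, β=-2; u≡3, v≡7 (mod 8); ε(u)ε(v)=1·1, αω(v)=-10·0, βω(u)=-2·1; sum ≡ 1  ⇒  -1.
(a,b)_7: α=-14, u≡6; β=-6, v≡3 (mod 7); (6|7)=-1, (3|7)=-1; sign (−1)^0·-1^-6·-1^-14 = +1.
(a,b)_3: α=6, u≡2; β=3, v≡1 (mod 3); (2|3)=-1, (1|3)=+1; sign (−1)^0·-1^3·+1^6 = -1.
|Ram(-589, 1767)| = 4, even; anisotropic at {2, 3, 19, 31}.

[2, 3, 19, 31]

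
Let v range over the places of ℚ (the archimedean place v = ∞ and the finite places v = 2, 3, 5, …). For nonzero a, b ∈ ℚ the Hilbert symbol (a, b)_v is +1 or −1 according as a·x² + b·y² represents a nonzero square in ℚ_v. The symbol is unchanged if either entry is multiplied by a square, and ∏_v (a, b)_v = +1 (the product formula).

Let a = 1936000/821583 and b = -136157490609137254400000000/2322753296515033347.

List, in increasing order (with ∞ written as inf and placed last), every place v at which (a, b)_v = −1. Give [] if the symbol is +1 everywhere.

[3, 5, 31, 37]

Mod squares: a ≡ 230, b ≡ -6882. Check v ∈ {∞, 2, 3, 5, 7, 11, 13, 17, 23, 31, 37}.
v=7: a=7^-2·(≡5), b=7^-6·(≡5) mod 7; (5|7)=-1, (5|7)=-1; (−1)^{-2·-6·3}·(-1)^-6·(-1)^-2 = +1.
v=31: a=31^0·(≡26), b=31^1·(≡30) mod 31; (26|31)=-1, (30|31)=-1; (−1)^{0·1·15}·(-1)^1·(-1)^0 = -1.
v=11: a=11^2·(≡7), b=11^8·(≡5) mod 11; (7|11)=-1, (5|11)=+1; (−1)^{2·8·5}·(-1)^8·(+1)^2 = +1.
v=3: a=3^-6·(≡2), b=3^-17·(≡1) mod 3; (2|3)=-1, (1|3)=+1; (−1)^{-6·-17·1}·(-1)^-17·(+1)^-6 = -1.
v=2: v_2(a)=7, v_2(b)=23; units ≡ 3, 7 (mod 8); ε·ε+αω+βω = 1·1+7·0+23·1 ≡ 0  ⇒  (a,b)_2 = +1.
v=5: a=5^3·(≡1), b=5^8·(≡3) mod 5; (1|5)=+1, (3|5)=-1; (−1)^{3·8·2}·(+1)^8·(-1)^3 = -1.
v=∞: 230 > 0 and -6882 < 0  ⇒  (a,b)_∞ = +1.
v=17: a=17^0·(≡13), b=17^-2·(≡7) mod 17; (13|17)=+1, (7|17)=-1; (−1)^{0·-2·8}·(+1)^-2·(-1)^0 = +1.
v=13: a=13^0·(≡3), b=13^2·(≡8) mod 13; (3|13)=+1, (8|13)=-1; (−1)^{0·2·6}·(+1)^2·(-1)^0 = +1.
v=23: a=23^-1·(≡22), b=23^-2·(≡18) mod 23; (22|23)=-1, (18|23)=+1; (−1)^{-1·-2·11}·(-1)^-2·(+1)^-1 = +1.
v=37: a=37^0·(≡31), b=37^1·(≡28) mod 37; (31|37)=-1, (28|37)=+1; (−1)^{0·1·18}·(-1)^1·(+1)^0 = -1.
(230, -6882 / ℚ) ramifies at {3, 5, 31, 37}: a division algebra.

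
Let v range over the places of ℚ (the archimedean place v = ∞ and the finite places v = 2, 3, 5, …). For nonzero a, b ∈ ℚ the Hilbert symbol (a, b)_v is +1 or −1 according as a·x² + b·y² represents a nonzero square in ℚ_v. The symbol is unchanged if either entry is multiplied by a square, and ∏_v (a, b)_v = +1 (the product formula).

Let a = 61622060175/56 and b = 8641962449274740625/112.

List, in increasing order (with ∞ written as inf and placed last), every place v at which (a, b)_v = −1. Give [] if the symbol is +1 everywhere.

(a, b) ≡ (3458, 455) mod (ℚ^×)²; places V = {2, 3, 5, 7, 13, 19, ∞}.
(a,b)_3: α=10, u≡2; β=20, v≡2 (mod 3); (2|3)=-1, (2|3)=-1; sign (−1)^0·-1^20·-1^10 = +1.
(a,b)_19: α=1, u≡7; β=2, v≡8 (mod 19); (7|19)=+1, (8|19)=-1; sign (−1)^0·+1^2·-1^1 = -1.
(a,b)_2: α=-3, β=-4; u≡1, v≡7 (mod 8); ε(u)ε(v)=0·1, αω(v)=-3·0, βω(u)=-4·0; sum ≡ 0  ⇒  +1.
(a,b)_13: α=3, u≡2; β=3, v≡1 (mod 13); (2|13)=-1, (1|13)=+1; sign (−1)^0·-1^3·+1^3 = -1.
(a,b)_5: α=2, u≡2; β=5, v≡1 (mod 5); (2|5)=-1, (1|5)=+1; sign (−1)^0·-1^5·+1^2 = -1.
(a,b)_∞: sgn(3458)=+, sgn(455)=+, so +1.
(a,b)_7: α=-1, u≡4; β=-1, v≡2 (mod 7); (4|7)=+1, (2|7)=+1; sign (−1)^1·+1^-1·+1^-1 = -1.
Ram(3458, 455) = {5, 7, 13, 19}; no ℚ_5-point on the conic.

[5, 7, 13, 19]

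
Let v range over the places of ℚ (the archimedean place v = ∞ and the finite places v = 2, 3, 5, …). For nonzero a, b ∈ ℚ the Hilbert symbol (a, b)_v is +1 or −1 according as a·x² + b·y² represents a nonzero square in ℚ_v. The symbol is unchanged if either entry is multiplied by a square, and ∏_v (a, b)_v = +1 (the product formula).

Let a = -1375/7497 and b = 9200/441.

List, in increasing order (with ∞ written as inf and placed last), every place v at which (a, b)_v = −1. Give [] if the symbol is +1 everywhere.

[5, 17]

Mod squares: a ≡ -935, b ≡ 23. Check v ∈ {∞, 2, 3, 5, 7, 11, 17, 23}.
v=7: a=7^-2·(≡3), b=7^-2·(≡1) mod 7; (3|7)=-1, (1|7)=+1; (−1)^{-2·-2·3}·(-1)^-2·(+1)^-2 = +1.
v=3: a=3^-2·(≡1), b=3^-2·(≡2) mod 3; (1|3)=+1, (2|3)=-1; (−1)^{-2·-2·1}·(+1)^-2·(-1)^-2 = +1.
v=11: a=11^1·(≡3), b=11^0·(≡4) mod 11; (3|11)=+1, (4|11)=+1; (−1)^{1·0·5}·(+1)^0·(+1)^1 = +1.
v=∞: -935 < 0 and 23 > 0  ⇒  (a,b)_∞ = +1.
v=2: v_2(a)=0, v_2(b)=4; units ≡ 1, 7 (mod 8); ε·ε+αω+βω = 0·1+0·0+4·0 ≡ 0  ⇒  (a,b)_2 = +1.
v=17: a=17^-1·(≡15), b=17^0·(≡14) mod 17; (15|17)=+1, (14|17)=-1; (−1)^{-1·0·8}·(+1)^0·(-1)^-1 = -1.
v=23: a=23^0·(≡18), b=23^1·(≡8) mod 23; (18|23)=+1, (8|23)=+1; (−1)^{0·1·11}·(+1)^1·(+1)^0 = +1.
v=5: a=5^3·(≡2), b=5^2·(≡3) mod 5; (2|5)=-1, (3|5)=-1; (−1)^{3·2·2}·(-1)^2·(-1)^3 = -1.
Ram(-935, 23) = {5, 17}; no ℚ_5-point on the conic.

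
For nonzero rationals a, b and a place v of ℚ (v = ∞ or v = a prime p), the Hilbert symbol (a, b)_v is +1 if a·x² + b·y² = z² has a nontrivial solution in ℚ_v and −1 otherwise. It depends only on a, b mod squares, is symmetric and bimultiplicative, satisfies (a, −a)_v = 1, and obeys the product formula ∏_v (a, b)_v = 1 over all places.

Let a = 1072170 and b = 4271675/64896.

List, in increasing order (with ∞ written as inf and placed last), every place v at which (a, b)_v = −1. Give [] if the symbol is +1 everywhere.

[2, 5, 11, 17]

Mod squares: a ≡ 330, b ≡ 1938. Check v ∈ {∞, 2, 3, 5, 11, 13, 17, 19, 23}.
v=11: a=11^1·(≡10), b=11^0·(≡8) mod 11; (10|11)=-1, (8|11)=-1; (−1)^{1·0·5}·(-1)^0·(-1)^1 = -1.
v=13: a=13^0·(≡8), b=13^-2·(≡10) mod 13; (8|13)=-1, (10|13)=+1; (−1)^{0·-2·6}·(-1)^-2·(+1)^0 = +1.
v=23: a=23^0·(≡2), b=23^2·(≡9) mod 23; (2|23)=+1, (9|23)=+1; (−1)^{0·2·11}·(+1)^2·(+1)^0 = +1.
v=19: a=19^2·(≡6), b=19^1·(≡5) mod 19; (6|19)=+1, (5|19)=+1; (−1)^{2·1·9}·(+1)^1·(+1)^2 = +1.
v=2: v_2(a)=1, v_2(b)=-7; units ≡ 5, 1 (mod 8); ε·ε+αω+βω = 0·0+1·0+-7·1 ≡ 1  ⇒  (a,b)_2 = -1.
v=3: a=3^3·(≡2), b=3^-1·(≡1) mod 3; (2|3)=-1, (1|3)=+1; (−1)^{3·-1·1}·(-1)^-1·(+1)^3 = +1.
v=5: a=5^1·(≡4), b=5^2·(≡2) mod 5; (4|5)=+1, (2|5)=-1; (−1)^{1·2·2}·(+1)^2·(-1)^1 = -1.
v=∞: 330 > 0 and 1938 > 0  ⇒  (a,b)_∞ = +1.
v=17: a=17^0·(≡14), b=17^1·(≡7) mod 17; (14|17)=-1, (7|17)=-1; (−1)^{0·1·8}·(-1)^1·(-1)^0 = -1.
|Ram(330, 1938)| = 4, even; anisotropic at {2, 5, 11, 17}.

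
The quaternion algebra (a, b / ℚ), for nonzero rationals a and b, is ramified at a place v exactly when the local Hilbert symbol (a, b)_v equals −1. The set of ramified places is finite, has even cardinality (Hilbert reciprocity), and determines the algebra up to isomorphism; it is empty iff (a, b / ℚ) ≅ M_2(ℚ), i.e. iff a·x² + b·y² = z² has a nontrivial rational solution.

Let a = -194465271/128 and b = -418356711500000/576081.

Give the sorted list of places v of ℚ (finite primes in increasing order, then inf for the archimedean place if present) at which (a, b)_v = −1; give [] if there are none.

[7, inf]

(a, b) ≡ (-78, -14) mod (ℚ^×)²; places V = {2, 3, 5, 7, 11, 13, 23, 29, ∞}.
(a,b)_29: α=2, u≡23; β=4, v≡27 (mod 29); (23|29)=+1, (27|29)=-1; sign (−1)^0·+1^4·-1^2 = +1.
(a,b)_7: α=2, u≡3; β=1, v≡5 (mod 7); (3|7)=-1, (5|7)=-1; sign (−1)^0·-1^1·-1^2 = -1.
(a,b)_2: α=-7, β=5; u≡1, v≡1 (mod 8); ε(u)ε(v)=0·0, αω(v)=-7·0, βω(u)=5·0; sum ≡ 0  ⇒  +1.
(a,b)_3: α=1, u≡1; β=-2, v≡1 (mod 3); (1|3)=+1, (1|3)=+1; sign (−1)^0·+1^-2·+1^1 = +1.
(a,b)_13: α=1, u≡7; β=2, v≡4 (mod 13); (7|13)=-1, (4|13)=+1; sign (−1)^0·-1^2·+1^1 = +1.
(a,b)_23: α=0, u≡11; β=-2, v≡16 (mod 23); (11|23)=-1, (16|23)=+1; sign (−1)^0·-1^-2·+1^0 = +1.
(a,b)_∞: sgn(-78)=−, sgn(-14)=−, so -1.
(a,b)_5: α=0, u≡3; β=6, v≡4 (mod 5); (3|5)=-1, (4|5)=+1; sign (−1)^0·-1^6·+1^0 = +1.
(a,b)_11: α=2, u≡10; β=-2, v≡10 (mod 11); (10|11)=-1, (10|11)=-1; sign (−1)^0·-1^-2·-1^2 = +1.
|Ram(-78, -14)| = 2, even; anisotropic at {7, ∞}.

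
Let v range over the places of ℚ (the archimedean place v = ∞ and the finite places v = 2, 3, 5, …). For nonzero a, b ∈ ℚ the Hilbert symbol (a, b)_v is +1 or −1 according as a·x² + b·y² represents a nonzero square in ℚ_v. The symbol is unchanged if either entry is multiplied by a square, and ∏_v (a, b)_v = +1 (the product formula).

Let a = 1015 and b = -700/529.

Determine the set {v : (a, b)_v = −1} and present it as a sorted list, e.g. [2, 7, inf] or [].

[5, 7]

Mod squares: a ≡ 1015, b ≡ -7. Check v ∈ {∞, 2, 5, 7, 23, 29}.
v=∞: 1015 > 0 and -7 < 0  ⇒  (a,b)_∞ = +1.
v=2: v_2(a)=0, v_2(b)=2; units ≡ 7, 1 (mod 8); ε·ε+αω+βω = 1·0+0·0+2·0 ≡ 0  ⇒  (a,b)_2 = +1.
v=7: a=7^1·(≡5), b=7^1·(≡3) mod 7; (5|7)=-1, (3|7)=-1; (−1)^{1·1·3}·(-1)^1·(-1)^1 = -1.
v=5: a=5^1·(≡3), b=5^2·(≡3) mod 5; (3|5)=-1, (3|5)=-1; (−1)^{1·2·2}·(-1)^2·(-1)^1 = -1.
v=29: a=29^1·(≡6), b=29^0·(≡16) mod 29; (6|29)=+1, (16|29)=+1; (−1)^{1·0·14}·(+1)^0·(+1)^1 = +1.
v=23: a=23^0·(≡3), b=23^-2·(≡13) mod 23; (3|23)=+1, (13|23)=+1; (−1)^{0·-2·11}·(+1)^-2·(+1)^0 = +1.
|Ram(1015, -7)| = 2, even; anisotropic at {5, 7}.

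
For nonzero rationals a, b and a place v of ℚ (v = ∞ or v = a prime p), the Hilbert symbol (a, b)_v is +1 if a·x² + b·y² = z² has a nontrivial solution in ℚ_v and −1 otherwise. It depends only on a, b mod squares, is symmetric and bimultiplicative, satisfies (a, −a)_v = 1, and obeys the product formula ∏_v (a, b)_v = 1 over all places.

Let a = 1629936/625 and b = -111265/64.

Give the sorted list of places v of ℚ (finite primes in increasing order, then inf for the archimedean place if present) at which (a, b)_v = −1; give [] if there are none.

(a, b) ≡ (231, -385) mod (ℚ^×)²; places V = {2, 3, 5, 7, 11, 17, ∞}.
(a,b)_3: α=3, u≡2; β=0, v≡2 (mod 3); (2|3)=-1, (2|3)=-1; sign (−1)^0·-1^0·-1^3 = -1.
(a,b)_11: α=1, u≡8; β=1, v≡3 (mod 11); (8|11)=-1, (3|11)=+1; sign (−1)^1·-1^1·+1^1 = +1.
(a,b)_∞: sgn(231)=+, sgn(-385)=−, so +1.
(a,b)_2: α=4, β=-6; u≡7, v≡7 (mod 8); ε(u)ε(v)=1·1, αω(v)=4·0, βω(u)=-6·0; sum ≡ 1  ⇒  -1.
(a,b)_17: α=0, u≡6; β=2, v≡7 (mod 17); (6|17)=-1, (7|17)=-1; sign (−1)^0·-1^2·-1^0 = +1.
(a,b)_7: α=3, u≡3; β=1, v≡2 (mod 7); (3|7)=-1, (2|7)=+1; sign (−1)^1·-1^1·+1^3 = +1.
(a,b)_5: α=-4, u≡1; β=1, v≡3 (mod 5); (1|5)=+1, (3|5)=-1; sign (−1)^0·+1^1·-1^-4 = +1.
Ram(231, -385) = {2, 3}; no ℚ_2-point on the conic.

[2, 3]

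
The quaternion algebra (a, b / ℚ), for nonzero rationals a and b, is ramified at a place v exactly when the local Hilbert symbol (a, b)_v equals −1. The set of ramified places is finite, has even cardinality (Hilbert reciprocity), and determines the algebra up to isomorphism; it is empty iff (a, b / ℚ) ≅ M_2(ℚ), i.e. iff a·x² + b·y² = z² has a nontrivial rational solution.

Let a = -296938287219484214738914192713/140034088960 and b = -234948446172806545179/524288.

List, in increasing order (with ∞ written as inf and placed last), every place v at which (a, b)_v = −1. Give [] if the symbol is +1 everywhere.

[5, 19, 37, inf]

(a, b) ≡ (-25555530, -355718) mod (ℚ^×)²; places V = {2, 3, 5, 7, 11, 13, 19, 23, 31, 37, 43, ∞}.
(a,b)_31: α=2, u≡19; β=0, v≡18 (mod 31); (19|31)=+1, (18|31)=+1; sign (−1)^0·+1^0·+1^2 = +1.
(a,b)_13: α=3, u≡5; β=4, v≡12 (mod 13); (5|13)=-1, (12|13)=+1; sign (−1)^0·-1^4·+1^3 = +1.
(a,b)_43: α=-4, u≡11; β=0, v≡35 (mod 43); (11|43)=+1, (35|43)=+1; sign (−1)^0·+1^0·+1^-4 = +1.
(a,b)_19: α=4, u≡2; β=3, v≡15 (mod 19); (2|19)=-1, (15|19)=-1; sign (−1)^0·-1^3·-1^4 = -1.
(a,b)_2: α=-13, β=-19; u≡3, v≡5 (mod 8); ε(u)ε(v)=1·0, αω(v)=-13·1, βω(u)=-19·1; sum ≡ 0  ⇒  +1.
(a,b)_3: α=7, u≡2; β=2, v≡1 (mod 3); (2|3)=-1, (1|3)=+1; sign (−1)^0·-1^2·+1^7 = +1.
(a,b)_37: α=1, u≡11; β=1, v≡24 (mod 37); (11|37)=+1, (24|37)=-1; sign (−1)^0·+1^1·-1^1 = -1.
(a,b)_5: α=-1, u≡1; β=0, v≡2 (mod 5); (1|5)=+1, (2|5)=-1; sign (−1)^0·+1^0·-1^-1 = -1.
(a,b)_∞: sgn(-25555530)=−, sgn(-355718)=−, so -1.
(a,b)_11: α=3, u≡4; β=3, v≡6 (mod 11); (4|11)=+1, (6|11)=-1; sign (−1)^1·+1^3·-1^3 = +1.
(a,b)_23: α=3, u≡7; β=1, v≡4 (mod 23); (7|23)=-1, (4|23)=+1; sign (−1)^1·-1^1·+1^3 = +1.
(a,b)_7: α=7, u≡1; β=6, v≡4 (mod 7); (1|7)=+1, (4|7)=+1; sign (−1)^0·+1^6·+1^7 = +1.
(-25555530, -355718 / ℚ) ramifies at {5, 19, 37, ∞}: a division algebra.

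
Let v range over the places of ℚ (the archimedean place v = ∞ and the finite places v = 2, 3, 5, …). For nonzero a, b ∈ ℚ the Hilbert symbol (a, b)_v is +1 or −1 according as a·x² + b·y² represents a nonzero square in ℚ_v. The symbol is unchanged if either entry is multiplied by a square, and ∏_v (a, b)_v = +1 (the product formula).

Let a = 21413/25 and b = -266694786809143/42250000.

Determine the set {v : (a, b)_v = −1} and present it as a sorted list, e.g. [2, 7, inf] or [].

[11, 23]

(a, b) ≡ (437, -4807) mod (ℚ^×)²; places V = {2, 5, 7, 11, 13, 19, 23, ∞}.
(a,b)_19: α=1, u≡1; β=3, v≡2 (mod 19); (1|19)=+1, (2|19)=-1; sign (−1)^1·+1^3·-1^1 = +1.
(a,b)_2: α=0, β=-4; u≡5, v≡1 (mod 8); ε(u)ε(v)=0·0, αω(v)=0·0, βω(u)=-4·1; sum ≡ 0  ⇒  +1.
(a,b)_23: α=1, u≡17; β=3, v≡17 (mod 23); (17|23)=-1, (17|23)=-1; sign (−1)^1·-1^3·-1^1 = -1.
(a,b)_7: α=2, u≡6; β=4, v≡4 (mod 7); (6|7)=-1, (4|7)=+1; sign (−1)^0·-1^4·+1^2 = +1.
(a,b)_11: α=0, u≡6; β=3, v≡4 (mod 11); (6|11)=-1, (4|11)=+1; sign (−1)^0·-1^3·+1^0 = -1.
(a,b)_∞: sgn(437)=+, sgn(-4807)=−, so +1.
(a,b)_5: α=-2, u≡3; β=-6, v≡3 (mod 5); (3|5)=-1, (3|5)=-1; sign (−1)^0·-1^-6·-1^-2 = +1.
(a,b)_13: α=0, u≡11; β=-2, v≡10 (mod 13); (11|13)=-1, (10|13)=+1; sign (−1)^0·-1^-2·+1^0 = +1.
Ram(437, -4807) = {11, 23}; no ℚ_11-point on the conic.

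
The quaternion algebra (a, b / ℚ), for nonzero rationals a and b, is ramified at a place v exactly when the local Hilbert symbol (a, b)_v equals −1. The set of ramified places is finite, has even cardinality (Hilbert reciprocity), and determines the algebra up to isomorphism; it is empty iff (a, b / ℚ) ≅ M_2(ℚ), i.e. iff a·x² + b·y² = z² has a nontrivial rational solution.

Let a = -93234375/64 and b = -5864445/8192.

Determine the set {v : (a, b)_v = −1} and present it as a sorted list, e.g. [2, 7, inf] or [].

Mod squares: a ≡ -663, b ≡ -10. Check v ∈ {∞, 2, 3, 5, 13, 17, 19}.
v=13: a=13^1·(≡9), b=13^0·(≡12) mod 13; (9|13)=+1, (12|13)=+1; (−1)^{1·0·6}·(+1)^0·(+1)^1 = +1.
v=17: a=17^1·(≡14), b=17^0·(≡3) mod 17; (14|17)=-1, (3|17)=-1; (−1)^{1·0·8}·(-1)^0·(-1)^1 = -1.
v=5: a=5^6·(≡2), b=5^1·(≡3) mod 5; (2|5)=-1, (3|5)=-1; (−1)^{6·1·2}·(-1)^1·(-1)^6 = -1.
v=3: a=3^3·(≡1), b=3^2·(≡2) mod 3; (1|3)=+1, (2|3)=-1; (−1)^{3·2·1}·(+1)^2·(-1)^3 = -1.
v=19: a=19^0·(≡18), b=19^4·(≡4) mod 19; (18|19)=-1, (4|19)=+1; (−1)^{0·4·9}·(-1)^4·(+1)^0 = +1.
v=∞: -663 < 0 and -10 < 0  ⇒  (a,b)_∞ = -1.
v=2: v_2(a)=-6, v_2(b)=-13; units ≡ 1, 3 (mod 8); ε·ε+αω+βω = 0·1+-6·1+-13·0 ≡ 0  ⇒  (a,b)_2 = +1.
Ram(-663, -10) = {3, 5, 17, ∞}; no ℚ_3-point on the conic.

[3, 5, 17, inf]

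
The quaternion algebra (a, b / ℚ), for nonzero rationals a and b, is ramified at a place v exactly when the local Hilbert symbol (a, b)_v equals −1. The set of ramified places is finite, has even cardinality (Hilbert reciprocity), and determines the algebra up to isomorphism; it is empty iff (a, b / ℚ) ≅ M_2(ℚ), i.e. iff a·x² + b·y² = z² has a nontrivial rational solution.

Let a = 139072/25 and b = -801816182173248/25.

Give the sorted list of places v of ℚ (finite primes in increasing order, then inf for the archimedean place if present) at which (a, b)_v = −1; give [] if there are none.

[11, 53]

(a, b) ≡ (2173, -2653233) mod (ℚ^×)²; places V = {2, 3, 5, 11, 37, 41, 53, ∞}.
(a,b)_11: α=0, u≡7; β=1, v≡1 (mod 11); (7|11)=-1, (1|11)=+1; sign (−1)^0·-1^1·+1^0 = -1.
(a,b)_5: α=-2, u≡2; β=-2, v≡2 (mod 5); (2|5)=-1, (2|5)=-1; sign (−1)^0·-1^-2·-1^-2 = +1.
(a,b)_41: α=1, u≡34; β=3, v≡30 (mod 41); (34|41)=-1, (30|41)=-1; sign (−1)^0·-1^3·-1^1 = +1.
(a,b)_53: α=1, u≡35; β=3, v≡43 (mod 53); (35|53)=-1, (43|53)=+1; sign (−1)^0·-1^3·+1^1 = -1.
(a,b)_2: α=6, β=6; u≡5, v≡7 (mod 8); ε(u)ε(v)=0·1, αω(v)=6·0, βω(u)=6·1; sum ≡ 0  ⇒  +1.
(a,b)_37: α=0, u≡4; β=1, v≡9 (mod 37); (4|37)=+1, (9|37)=+1; sign (−1)^0·+1^1·+1^0 = +1.
(a,b)_∞: sgn(2173)=+, sgn(-2653233)=−, so +1.
(a,b)_3: α=0, u≡1; β=1, v≡1 (mod 3); (1|3)=+1, (1|3)=+1; sign (−1)^0·+1^1·+1^0 = +1.
(2173, -2653233 / ℚ) ramifies at {11, 53}: a division algebra.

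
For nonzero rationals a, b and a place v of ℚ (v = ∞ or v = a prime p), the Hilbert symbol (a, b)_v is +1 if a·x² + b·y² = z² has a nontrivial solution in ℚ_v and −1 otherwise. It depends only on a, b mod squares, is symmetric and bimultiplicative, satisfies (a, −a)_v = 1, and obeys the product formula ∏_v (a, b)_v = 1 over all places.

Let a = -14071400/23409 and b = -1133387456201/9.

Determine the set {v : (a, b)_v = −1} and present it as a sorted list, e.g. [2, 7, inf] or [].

[2, 7, 13, inf]

Mod squares: a ≡ -266, b ≡ -1001. Check v ∈ {∞, 2, 3, 5, 7, 11, 13, 17, 19, 23}.
v=2: v_2(a)=3, v_2(b)=0; units ≡ 3, 7 (mod 8); ε·ε+αω+βω = 1·1+3·0+0·1 ≡ 1  ⇒  (a,b)_2 = -1.
v=13: a=13^0·(≡11), b=13^1·(≡10) mod 13; (11|13)=-1, (10|13)=+1; (−1)^{0·1·6}·(-1)^1·(+1)^0 = -1.
v=7: a=7^1·(≡4), b=7^3·(≡1) mod 7; (4|7)=+1, (1|7)=+1; (−1)^{1·3·3}·(+1)^3·(+1)^1 = -1.
v=19: a=19^1·(≡1), b=19^2·(≡17) mod 19; (1|19)=+1, (17|19)=+1; (−1)^{1·2·9}·(+1)^2·(+1)^1 = +1.
v=23: a=23^2·(≡7), b=23^2·(≡7) mod 23; (7|23)=-1, (7|23)=-1; (−1)^{2·2·11}·(-1)^2·(-1)^2 = +1.
v=17: a=17^-2·(≡6), b=17^0·(≡8) mod 17; (6|17)=-1, (8|17)=+1; (−1)^{-2·0·8}·(-1)^0·(+1)^-2 = +1.
v=5: a=5^2·(≡1), b=5^0·(≡1) mod 5; (1|5)=+1, (1|5)=+1; (−1)^{2·0·2}·(+1)^0·(+1)^2 = +1.
v=3: a=3^-4·(≡1), b=3^-2·(≡1) mod 3; (1|3)=+1, (1|3)=+1; (−1)^{-4·-2·1}·(+1)^-2·(+1)^-4 = +1.
v=∞: -266 < 0 and -1001 < 0  ⇒  (a,b)_∞ = -1.
v=11: a=11^0·(≡9), b=11^3·(≡7) mod 11; (9|11)=+1, (7|11)=-1; (−1)^{0·3·5}·(+1)^3·(-1)^0 = +1.
Ram(-266, -1001) = {2, 7, 13, ∞}; no ℚ_2-point on the conic.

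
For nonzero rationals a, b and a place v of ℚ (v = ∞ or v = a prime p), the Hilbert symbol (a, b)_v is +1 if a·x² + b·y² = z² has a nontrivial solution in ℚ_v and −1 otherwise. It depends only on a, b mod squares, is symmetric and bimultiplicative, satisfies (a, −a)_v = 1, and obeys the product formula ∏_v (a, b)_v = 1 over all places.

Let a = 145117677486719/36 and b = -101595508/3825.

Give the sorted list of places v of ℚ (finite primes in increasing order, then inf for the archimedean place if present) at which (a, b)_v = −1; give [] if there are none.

Mod squares: a ≡ 119, b ≡ -2261. Check v ∈ {∞, 2, 3, 5, 7, 17, 19, 23}.
v=2: v_2(a)=-2, v_2(b)=2; units ≡ 7, 3 (mod 8); ε·ε+αω+βω = 1·1+-2·1+2·0 ≡ 1  ⇒  (a,b)_2 = -1.
v=7: a=7^3·(≡5), b=7^1·(≡3) mod 7; (5|7)=-1, (3|7)=-1; (−1)^{3·1·3}·(-1)^1·(-1)^3 = -1.
v=3: a=3^-2·(≡2), b=3^-2·(≡1) mod 3; (2|3)=-1, (1|3)=+1; (−1)^{-2·-2·1}·(-1)^-2·(+1)^-2 = +1.
v=19: a=19^6·(≡16), b=19^3·(≡14) mod 19; (16|19)=+1, (14|19)=-1; (−1)^{6·3·9}·(+1)^3·(-1)^6 = +1.
v=∞: 119 > 0 and -2261 < 0  ⇒  (a,b)_∞ = +1.
v=23: a=23^2·(≡16), b=23^2·(≡3) mod 23; (16|23)=+1, (3|23)=+1; (−1)^{2·2·11}·(+1)^2·(+1)^2 = +1.
v=5: a=5^0·(≡4), b=5^-2·(≡4) mod 5; (4|5)=+1, (4|5)=+1; (−1)^{0·-2·2}·(+1)^-2·(+1)^0 = +1.
v=17: a=17^1·(≡5), b=17^-1·(≡7) mod 17; (5|17)=-1, (7|17)=-1; (−1)^{1·-1·8}·(-1)^-1·(-1)^1 = +1.
|Ram(119, -2261)| = 2, even; anisotropic at {2, 7}.

[2, 7]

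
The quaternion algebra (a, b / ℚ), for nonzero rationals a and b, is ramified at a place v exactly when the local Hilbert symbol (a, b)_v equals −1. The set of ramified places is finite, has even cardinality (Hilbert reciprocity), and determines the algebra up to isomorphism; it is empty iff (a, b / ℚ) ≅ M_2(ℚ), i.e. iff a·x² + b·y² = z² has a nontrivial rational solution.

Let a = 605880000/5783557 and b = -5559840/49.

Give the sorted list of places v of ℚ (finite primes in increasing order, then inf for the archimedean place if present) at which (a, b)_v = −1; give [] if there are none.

[2, 17]

Mod squares: a ≡ 2431, b ≡ -4290. Check v ∈ {∞, 2, 3, 5, 7, 11, 13, 17, 23, 29}.
v=7: a=7^0·(≡4), b=7^-2·(≡1) mod 7; (4|7)=+1, (1|7)=+1; (−1)^{0·-2·3}·(+1)^-2·(+1)^0 = +1.
v=∞: 2431 > 0 and -4290 < 0  ⇒  (a,b)_∞ = +1.
v=11: a=11^1·(≡3), b=11^1·(≡2) mod 11; (3|11)=+1, (2|11)=-1; (−1)^{1·1·5}·(+1)^1·(-1)^1 = +1.
v=2: v_2(a)=6, v_2(b)=5; units ≡ 7, 7 (mod 8); ε·ε+αω+βω = 1·1+6·0+5·0 ≡ 1  ⇒  (a,b)_2 = -1.
v=29: a=29^-2·(≡13), b=29^0·(≡2) mod 29; (13|29)=+1, (2|29)=-1; (−1)^{-2·0·14}·(+1)^0·(-1)^-2 = +1.
v=3: a=3^4·(≡1), b=3^5·(≡1) mod 3; (1|3)=+1, (1|3)=+1; (−1)^{4·5·1}·(+1)^5·(+1)^4 = +1.
v=23: a=23^-2·(≡2), b=23^0·(≡14) mod 23; (2|23)=+1, (14|23)=-1; (−1)^{-2·0·11}·(+1)^0·(-1)^-2 = +1.
v=5: a=5^4·(≡4), b=5^1·(≡3) mod 5; (4|5)=+1, (3|5)=-1; (−1)^{4·1·2}·(+1)^1·(-1)^4 = +1.
v=17: a=17^1·(≡11), b=17^0·(≡12) mod 17; (11|17)=-1, (12|17)=-1; (−1)^{1·0·8}·(-1)^0·(-1)^1 = -1.
v=13: a=13^-1·(≡8), b=13^1·(≡2) mod 13; (8|13)=-1, (2|13)=-1; (−1)^{-1·1·6}·(-1)^1·(-1)^-1 = +1.
|Ram(2431, -4290)| = 2, even; anisotropic at {2, 17}.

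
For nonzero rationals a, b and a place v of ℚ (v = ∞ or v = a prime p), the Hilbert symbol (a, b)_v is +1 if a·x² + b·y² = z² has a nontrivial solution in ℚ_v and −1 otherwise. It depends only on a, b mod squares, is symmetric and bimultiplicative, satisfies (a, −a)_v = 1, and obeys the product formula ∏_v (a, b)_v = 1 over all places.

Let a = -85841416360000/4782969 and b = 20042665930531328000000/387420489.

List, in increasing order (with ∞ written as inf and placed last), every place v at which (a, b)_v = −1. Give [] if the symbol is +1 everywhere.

(a, b) ≡ (-18241, 2) mod (ℚ^×)²; places V = {2, 3, 5, 7, 17, 29, 37, ∞}.
(a,b)_5: α=4, u≡1; β=6, v≡3 (mod 5); (1|5)=+1, (3|5)=-1; sign (−1)^0·+1^6·-1^4 = +1.
(a,b)_2: α=6, β=15; u≡7, v≡1 (mod 8); ε(u)ε(v)=1·0, αω(v)=6·0, βω(u)=15·0; sum ≡ 0  ⇒  +1.
(a,b)_37: α=1, u≡34; β=2, v≡32 (mod 37); (34|37)=+1, (32|37)=-1; sign (−1)^0·+1^2·-1^1 = -1.
(a,b)_7: α=6, u≡1; β=6, v≡1 (mod 7); (1|7)=+1, (1|7)=+1; sign (−1)^0·+1^6·+1^6 = +1.
(a,b)_17: α=1, u≡9; β=2, v≡4 (mod 17); (9|17)=+1, (4|17)=+1; sign (−1)^0·+1^2·+1^1 = +1.
(a,b)_29: α=1, u≡5; β=2, v≡19 (mod 29); (5|29)=+1, (19|29)=-1; sign (−1)^0·+1^2·-1^1 = -1.
(a,b)_3: α=-14, u≡2; β=-18, v≡2 (mod 3); (2|3)=-1, (2|3)=-1; sign (−1)^0·-1^-18·-1^-14 = +1.
(a,b)_∞: sgn(-18241)=−, sgn(2)=+, so +1.
Ram(-18241, 2) = {29, 37}; no ℚ_29-point on the conic.

[29, 37]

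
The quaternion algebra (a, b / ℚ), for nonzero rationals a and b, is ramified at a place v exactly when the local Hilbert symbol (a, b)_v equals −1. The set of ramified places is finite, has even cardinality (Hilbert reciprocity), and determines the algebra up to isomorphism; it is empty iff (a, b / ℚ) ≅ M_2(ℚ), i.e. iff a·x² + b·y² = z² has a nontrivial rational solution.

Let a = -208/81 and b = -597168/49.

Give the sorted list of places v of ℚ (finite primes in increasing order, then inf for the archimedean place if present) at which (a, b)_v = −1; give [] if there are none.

(a, b) ≡ (-13, -4147) mod (ℚ^×)²; places V = {2, 3, 7, 11, 13, 29, ∞}.
(a,b)_7: α=0, u≡4; β=-2, v≡2 (mod 7); (4|7)=+1, (2|7)=+1; sign (−1)^0·+1^-2·+1^0 = +1.
(a,b)_2: α=4, β=4; u≡3, v≡5 (mod 8); ε(u)ε(v)=1·0, αω(v)=4·1, βω(u)=4·1; sum ≡ 0  ⇒  +1.
(a,b)_∞: sgn(-13)=−, sgn(-4147)=−, so -1.
(a,b)_11: α=0, u≡3; β=1, v≡6 (mod 11); (3|11)=+1, (6|11)=-1; sign (−1)^0·+1^1·-1^0 = +1.
(a,b)_13: α=1, u≡12; β=1, v≡11 (mod 13); (12|13)=+1, (11|13)=-1; sign (−1)^0·+1^1·-1^1 = -1.
(a,b)_29: α=0, u≡25; β=1, v≡26 (mod 29); (25|29)=+1, (26|29)=-1; sign (−1)^0·+1^1·-1^0 = +1.
(a,b)_3: α=-4, u≡2; β=2, v≡2 (mod 3); (2|3)=-1, (2|3)=-1; sign (−1)^0·-1^2·-1^-4 = +1.
(-13, -4147 / ℚ) ramifies at {13, ∞}: a division algebra.

[13, inf]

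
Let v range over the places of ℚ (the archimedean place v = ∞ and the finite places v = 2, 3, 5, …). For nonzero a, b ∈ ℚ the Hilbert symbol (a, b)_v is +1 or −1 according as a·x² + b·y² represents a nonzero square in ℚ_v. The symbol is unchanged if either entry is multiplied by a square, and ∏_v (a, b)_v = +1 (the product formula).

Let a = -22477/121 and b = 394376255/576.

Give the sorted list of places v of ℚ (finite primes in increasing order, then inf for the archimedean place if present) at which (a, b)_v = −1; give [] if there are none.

[2, 5, 7, 19]

(a, b) ≡ (-133, 455) mod (ℚ^×)²; places V = {2, 3, 5, 7, 11, 13, 19, ∞}.
(a,b)_19: α=1, u≡2; β=2, v≡2 (mod 19); (2|19)=-1, (2|19)=-1; sign (−1)^0·-1^2·-1^1 = -1.
(a,b)_∞: sgn(-133)=−, sgn(455)=+, so +1.
(a,b)_7: α=1, u≡1; β=5, v≡4 (mod 7); (1|7)=+1, (4|7)=+1; sign (−1)^1·+1^5·+1^1 = -1.
(a,b)_5: α=0, u≡3; β=1, v≡1 (mod 5); (3|5)=-1, (1|5)=+1; sign (−1)^0·-1^1·+1^0 = -1.
(a,b)_11: α=-2, u≡7; β=0, v≡5 (mod 11); (7|11)=-1, (5|11)=+1; sign (−1)^0·-1^0·+1^-2 = +1.
(a,b)_2: α=0, β=-6; u≡3, v≡7 (mod 8); ε(u)ε(v)=1·1, αω(v)=0·0, βω(u)=-6·1; sum ≡ 1  ⇒  -1.
(a,b)_3: α=0, u≡2; β=-2, v≡2 (mod 3); (2|3)=-1, (2|3)=-1; sign (−1)^0·-1^-2·-1^0 = +1.
(a,b)_13: α=2, u≡9; β=1, v≡1 (mod 13); (9|13)=+1, (1|13)=+1; sign (−1)^0·+1^1·+1^2 = +1.
Ram(-133, 455) = {2, 5, 7, 19}; no ℚ_2-point on the conic.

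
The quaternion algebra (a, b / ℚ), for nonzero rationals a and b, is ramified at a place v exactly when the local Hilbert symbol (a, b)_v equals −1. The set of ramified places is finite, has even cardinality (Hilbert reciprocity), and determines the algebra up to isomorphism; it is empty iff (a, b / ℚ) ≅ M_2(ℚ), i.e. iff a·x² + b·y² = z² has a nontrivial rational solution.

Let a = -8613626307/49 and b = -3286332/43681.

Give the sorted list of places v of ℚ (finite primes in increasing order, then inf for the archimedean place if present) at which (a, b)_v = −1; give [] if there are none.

[11, 19, 37, inf]

(a, b) ≡ (-301587, -23) mod (ℚ^×)²; places V = {2, 3, 7, 11, 13, 19, 23, 37, ∞}.
(a,b)_11: α=1, u≡6; β=-2, v≡8 (mod 11); (6|11)=-1, (8|11)=-1; sign (−1)^0·-1^-2·-1^1 = -1.
(a,b)_2: α=0, β=2; u≡5, v≡1 (mod 8); ε(u)ε(v)=0·0, αω(v)=0·0, βω(u)=2·1; sum ≡ 0  ⇒  +1.
(a,b)_3: α=1, u≡1; β=6, v≡1 (mod 3); (1|3)=+1, (1|3)=+1; sign (−1)^0·+1^6·+1^1 = +1.
(a,b)_∞: sgn(-301587)=−, sgn(-23)=−, so -1.
(a,b)_13: α=5, u≡11; β=0, v≡3 (mod 13); (11|13)=-1, (3|13)=+1; sign (−1)^0·-1^0·+1^5 = +1.
(a,b)_7: α=-2, u≡1; β=2, v≡6 (mod 7); (1|7)=+1, (6|7)=-1; sign (−1)^0·+1^2·-1^-2 = +1.
(a,b)_23: α=0, u≡3; β=1, v≡21 (mod 23); (3|23)=+1, (21|23)=-1; sign (−1)^0·+1^1·-1^0 = +1.
(a,b)_37: α=1, u≡12; β=0, v≡18 (mod 37); (12|37)=+1, (18|37)=-1; sign (−1)^0·+1^0·-1^1 = -1.
(a,b)_19: α=1, u≡4; β=-2, v≡14 (mod 19); (4|19)=+1, (14|19)=-1; sign (−1)^0·+1^-2·-1^1 = -1.
Ram(-301587, -23) = {11, 19, 37, ∞}; no ℚ_11-point on the conic.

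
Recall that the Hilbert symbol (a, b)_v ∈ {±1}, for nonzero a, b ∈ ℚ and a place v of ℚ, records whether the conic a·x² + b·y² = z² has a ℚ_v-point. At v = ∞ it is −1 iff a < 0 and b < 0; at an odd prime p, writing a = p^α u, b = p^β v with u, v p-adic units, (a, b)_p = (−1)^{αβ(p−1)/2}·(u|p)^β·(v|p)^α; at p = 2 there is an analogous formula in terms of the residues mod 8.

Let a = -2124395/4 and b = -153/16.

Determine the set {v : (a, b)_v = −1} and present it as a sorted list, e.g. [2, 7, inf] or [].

Mod squares: a ≡ -43355, b ≡ -17. Check v ∈ {∞, 2, 3, 5, 7, 13, 17, 23, 29}.
v=∞: -43355 < 0 and -17 < 0  ⇒  (a,b)_∞ = -1.
v=5: a=5^1·(≡4), b=5^0·(≡2) mod 5; (4|5)=+1, (2|5)=-1; (−1)^{1·0·2}·(+1)^0·(-1)^1 = -1.
v=3: a=3^0·(≡1), b=3^2·(≡1) mod 3; (1|3)=+1, (1|3)=+1; (−1)^{0·2·1}·(+1)^2·(+1)^0 = +1.
v=13: a=13^1·(≡2), b=13^0·(≡1) mod 13; (2|13)=-1, (1|13)=+1; (−1)^{1·0·6}·(-1)^0·(+1)^1 = +1.
v=23: a=23^1·(≡18), b=23^0·(≡12) mod 23; (18|23)=+1, (12|23)=+1; (−1)^{1·0·11}·(+1)^0·(+1)^1 = +1.
v=29: a=29^1·(≡7), b=29^0·(≡14) mod 29; (7|29)=+1, (14|29)=-1; (−1)^{1·0·14}·(+1)^0·(-1)^1 = -1.
v=17: a=17^0·(≡11), b=17^1·(≡9) mod 17; (11|17)=-1, (9|17)=+1; (−1)^{0·1·8}·(-1)^1·(+1)^0 = -1.
v=7: a=7^2·(≡6), b=7^0·(≡4) mod 7; (6|7)=-1, (4|7)=+1; (−1)^{2·0·3}·(-1)^0·(+1)^2 = +1.
v=2: v_2(a)=-2, v_2(b)=-4; units ≡ 5, 7 (mod 8); ε·ε+αω+βω = 0·1+-2·0+-4·1 ≡ 0  ⇒  (a,b)_2 = +1.
(-43355, -17 / ℚ) ramifies at {5, 17, 29, ∞}: a division algebra.

[5, 17, 29, inf]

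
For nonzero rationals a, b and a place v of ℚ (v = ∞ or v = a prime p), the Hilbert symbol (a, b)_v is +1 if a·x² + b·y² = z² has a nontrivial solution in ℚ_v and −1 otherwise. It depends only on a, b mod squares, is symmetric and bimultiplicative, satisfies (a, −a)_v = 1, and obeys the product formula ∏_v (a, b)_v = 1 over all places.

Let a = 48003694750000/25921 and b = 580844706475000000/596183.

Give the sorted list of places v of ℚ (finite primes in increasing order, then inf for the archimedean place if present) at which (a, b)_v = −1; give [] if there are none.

[19, 23]

Mod squares: a ≡ 19, b ≡ 437. Check v ∈ {∞, 2, 5, 7, 11, 17, 19, 23}.
v=19: a=19^1·(≡16), b=19^1·(≡7) mod 19; (16|19)=+1, (7|19)=+1; (−1)^{1·1·9}·(+1)^1·(+1)^1 = -1.
v=∞: 19 > 0 and 437 > 0  ⇒  (a,b)_∞ = +1.
v=7: a=7^-2·(≡6), b=7^-2·(≡5) mod 7; (6|7)=-1, (5|7)=-1; (−1)^{-2·-2·3}·(-1)^-2·(-1)^-2 = +1.
v=2: v_2(a)=4, v_2(b)=6; units ≡ 3, 5 (mod 8); ε·ε+αω+βω = 1·0+4·1+6·1 ≡ 0  ⇒  (a,b)_2 = +1.
v=11: a=11^2·(≡8), b=11^4·(≡8) mod 11; (8|11)=-1, (8|11)=-1; (−1)^{2·4·5}·(-1)^4·(-1)^2 = +1.
v=23: a=23^-2·(≡19), b=23^-3·(≡15) mod 23; (19|23)=-1, (15|23)=-1; (−1)^{-2·-3·11}·(-1)^-3·(-1)^-2 = -1.
v=5: a=5^6·(≡4), b=5^8·(≡2) mod 5; (4|5)=+1, (2|5)=-1; (−1)^{6·8·2}·(+1)^8·(-1)^6 = +1.
v=17: a=17^4·(≡2), b=17^4·(≡10) mod 17; (2|17)=+1, (10|17)=-1; (−1)^{4·4·8}·(+1)^4·(-1)^4 = +1.
(19, 437 / ℚ) ramifies at {19, 23}: a division algebra.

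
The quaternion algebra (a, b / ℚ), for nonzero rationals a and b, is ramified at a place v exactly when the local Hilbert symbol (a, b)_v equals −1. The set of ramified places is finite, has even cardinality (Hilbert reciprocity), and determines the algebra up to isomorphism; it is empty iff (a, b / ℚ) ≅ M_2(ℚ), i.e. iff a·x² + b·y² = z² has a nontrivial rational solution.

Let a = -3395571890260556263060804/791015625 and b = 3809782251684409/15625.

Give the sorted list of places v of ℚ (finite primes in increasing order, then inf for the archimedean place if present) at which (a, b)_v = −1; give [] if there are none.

[11, 31]

Mod squares: a ≡ -17098081, b ≡ 6409. Check v ∈ {∞, 2, 3, 5, 7, 11, 13, 17, 19, 29, 31}.
v=11: a=11^3·(≡10), b=11^2·(≡8) mod 11; (10|11)=-1, (8|11)=-1; (−1)^{3·2·5}·(-1)^2·(-1)^3 = -1.
v=2: v_2(a)=2, v_2(b)=0; units ≡ 7, 1 (mod 8); ε·ε+αω+βω = 1·0+2·0+0·0 ≡ 0  ⇒  (a,b)_2 = +1.
v=29: a=29^1·(≡3), b=29^1·(≡27) mod 29; (3|29)=-1, (27|29)=-1; (−1)^{1·1·14}·(-1)^1·(-1)^1 = +1.
v=7: a=7^3·(≡4), b=7^2·(≡2) mod 7; (4|7)=+1, (2|7)=+1; (−1)^{3·2·3}·(+1)^2·(+1)^3 = +1.
v=∞: -17098081 < 0 and 6409 > 0  ⇒  (a,b)_∞ = +1.
v=19: a=19^3·(≡5), b=19^2·(≡16) mod 19; (5|19)=+1, (16|19)=+1; (−1)^{3·2·9}·(+1)^2·(+1)^3 = +1.
v=3: a=3^-4·(≡2), b=3^0·(≡1) mod 3; (2|3)=-1, (1|3)=+1; (−1)^{-4·0·1}·(-1)^0·(+1)^-4 = +1.
v=13: a=13^1·(≡4), b=13^1·(≡9) mod 13; (4|13)=+1, (9|13)=+1; (−1)^{1·1·6}·(+1)^1·(+1)^1 = +1.
v=31: a=31^3·(≡18), b=31^2·(≡3) mod 31; (18|31)=+1, (3|31)=-1; (−1)^{3·2·15}·(+1)^2·(-1)^3 = -1.
v=17: a=17^6·(≡8), b=17^3·(≡5) mod 17; (8|17)=+1, (5|17)=-1; (−1)^{6·3·8}·(+1)^3·(-1)^6 = +1.
v=5: a=5^-10·(≡1), b=5^-6·(≡4) mod 5; (1|5)=+1, (4|5)=+1; (−1)^{-10·-6·2}·(+1)^-6·(+1)^-10 = +1.
(-17098081, 6409 / ℚ) ramifies at {11, 31}: a division algebra.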